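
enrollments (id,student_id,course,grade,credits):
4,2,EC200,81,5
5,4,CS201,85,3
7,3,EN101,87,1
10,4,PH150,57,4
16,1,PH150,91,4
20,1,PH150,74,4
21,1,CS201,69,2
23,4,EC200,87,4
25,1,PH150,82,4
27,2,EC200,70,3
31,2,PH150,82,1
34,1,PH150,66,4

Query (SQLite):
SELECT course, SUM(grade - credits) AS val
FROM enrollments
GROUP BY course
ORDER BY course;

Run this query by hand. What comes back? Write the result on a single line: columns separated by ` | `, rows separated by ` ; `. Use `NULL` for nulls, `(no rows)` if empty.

CS201 | 149 ; EC200 | 226 ; EN101 | 86 ; PH150 | 431

For each row compute grade - credits.
Group by course; take SUM of the expression per group.
  CS201: ids {5, 21} → SUM(grade - credits)=149
  EC200: ids {4, 23, 27} → SUM(grade - credits)=226
  EN101: ids {7} → SUM(grade - credits)=86
  PH150: ids {10, 16, 20, 25, 31, 34} → SUM(grade - credits)=431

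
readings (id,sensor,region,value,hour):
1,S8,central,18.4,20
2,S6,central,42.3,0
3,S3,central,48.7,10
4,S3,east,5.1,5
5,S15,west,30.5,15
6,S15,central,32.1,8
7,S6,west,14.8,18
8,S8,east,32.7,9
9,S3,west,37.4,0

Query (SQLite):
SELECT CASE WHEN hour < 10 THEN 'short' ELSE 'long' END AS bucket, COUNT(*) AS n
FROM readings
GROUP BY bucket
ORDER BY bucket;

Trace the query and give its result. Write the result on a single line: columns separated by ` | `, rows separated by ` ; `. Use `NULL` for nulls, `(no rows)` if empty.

long | 4 ; short | 5

Bucket rows by hour < 10 → 'short' else 'long'; count each bucket.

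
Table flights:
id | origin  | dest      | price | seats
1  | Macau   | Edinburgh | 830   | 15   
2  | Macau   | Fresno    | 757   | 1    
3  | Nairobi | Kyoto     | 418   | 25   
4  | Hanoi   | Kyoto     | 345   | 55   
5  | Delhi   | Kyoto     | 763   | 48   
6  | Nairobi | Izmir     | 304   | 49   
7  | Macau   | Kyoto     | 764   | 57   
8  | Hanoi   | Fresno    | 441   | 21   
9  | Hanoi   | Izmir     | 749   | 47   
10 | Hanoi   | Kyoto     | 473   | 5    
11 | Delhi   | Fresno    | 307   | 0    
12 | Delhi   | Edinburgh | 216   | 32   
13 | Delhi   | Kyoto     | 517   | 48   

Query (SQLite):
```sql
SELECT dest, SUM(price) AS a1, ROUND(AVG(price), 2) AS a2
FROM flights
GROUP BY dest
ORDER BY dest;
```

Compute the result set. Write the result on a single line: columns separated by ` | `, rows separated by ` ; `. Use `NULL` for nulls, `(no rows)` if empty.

Edinburgh | 1046 | 523 ; Fresno | 1505 | 501.67 ; Izmir | 1053 | 526.5 ; Kyoto | 3280 | 546.67

Group flights by dest.
Per group compute: SUM(price), ROUND(AVG(price), 2).
  Edinburgh: ids {1, 12} → SUM(price)=1046, ROUND(AVG(price), 2)=523
  Fresno: ids {2, 8, 11} → SUM(price)=1505, ROUND(AVG(price), 2)=501.67
  Izmir: ids {6, 9} → SUM(price)=1053, ROUND(AVG(price), 2)=526.5
  Kyoto: ids {3, 4, 5, 7, 10, 13} → SUM(price)=3280, ROUND(AVG(price), 2)=546.67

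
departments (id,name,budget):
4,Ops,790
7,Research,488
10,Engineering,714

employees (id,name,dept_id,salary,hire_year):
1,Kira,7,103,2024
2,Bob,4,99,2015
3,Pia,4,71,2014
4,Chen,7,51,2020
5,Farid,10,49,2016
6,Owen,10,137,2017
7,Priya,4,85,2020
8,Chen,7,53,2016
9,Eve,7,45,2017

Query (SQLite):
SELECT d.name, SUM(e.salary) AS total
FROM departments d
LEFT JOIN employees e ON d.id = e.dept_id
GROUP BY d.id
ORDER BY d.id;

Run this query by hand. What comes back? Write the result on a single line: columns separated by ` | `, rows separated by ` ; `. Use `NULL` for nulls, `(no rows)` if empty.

LEFT JOIN keeps every departments row; unmatched ones get NULL for employees columns.
Group by departments.id and compute SUM(e.salary). SUM over an all-NULL group is NULL.
  4: ids {2, 3, 7} → SUM(e.salary)=255
  7: ids {1, 4, 8, 9} → SUM(e.salary)=252
  10: ids {5, 6} → SUM(e.salary)=186

Ops | 255 ; Research | 252 ; Engineering | 186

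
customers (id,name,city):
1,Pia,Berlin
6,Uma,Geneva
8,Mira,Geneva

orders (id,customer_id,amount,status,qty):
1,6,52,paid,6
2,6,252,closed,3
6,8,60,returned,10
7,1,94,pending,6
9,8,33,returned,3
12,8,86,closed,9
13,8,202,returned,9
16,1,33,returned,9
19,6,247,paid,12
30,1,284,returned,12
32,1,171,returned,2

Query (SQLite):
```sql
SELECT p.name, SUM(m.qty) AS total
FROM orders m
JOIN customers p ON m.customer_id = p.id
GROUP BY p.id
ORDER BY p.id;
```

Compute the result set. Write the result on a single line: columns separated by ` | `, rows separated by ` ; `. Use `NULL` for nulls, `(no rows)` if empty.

Join each orders row to its customers via customer_id.
Group joined rows by customers.id; compute SUM(m.qty) per group.
  1: ids {7, 16, 30, 32} → SUM(m.qty)=29
  6: ids {1, 2, 19} → SUM(m.qty)=21
  8: ids {6, 9, 12, 13} → SUM(m.qty)=31

Pia | 29 ; Uma | 21 ; Mira | 31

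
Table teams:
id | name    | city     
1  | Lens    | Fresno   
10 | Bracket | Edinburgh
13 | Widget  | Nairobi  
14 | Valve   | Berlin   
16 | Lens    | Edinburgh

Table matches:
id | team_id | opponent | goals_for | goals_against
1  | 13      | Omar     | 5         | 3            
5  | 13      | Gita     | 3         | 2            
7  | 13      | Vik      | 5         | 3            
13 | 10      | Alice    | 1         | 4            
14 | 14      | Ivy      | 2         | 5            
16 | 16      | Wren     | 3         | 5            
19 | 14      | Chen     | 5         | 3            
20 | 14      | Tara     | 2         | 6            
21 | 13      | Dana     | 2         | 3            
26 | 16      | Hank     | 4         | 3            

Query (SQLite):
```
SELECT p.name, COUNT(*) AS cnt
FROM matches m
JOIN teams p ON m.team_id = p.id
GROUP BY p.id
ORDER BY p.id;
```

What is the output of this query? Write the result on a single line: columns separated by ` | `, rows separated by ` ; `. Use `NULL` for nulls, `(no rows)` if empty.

Join each matches row to its teams via team_id.
Group joined rows by teams.id; compute COUNT(*) per group.
  10: ids {13} → COUNT(*)=1
  13: ids {1, 5, 7, 21} → COUNT(*)=4
  14: ids {14, 19, 20} → COUNT(*)=3
  16: ids {16, 26} → COUNT(*)=2

Bracket | 1 ; Widget | 4 ; Valve | 3 ; Lens | 2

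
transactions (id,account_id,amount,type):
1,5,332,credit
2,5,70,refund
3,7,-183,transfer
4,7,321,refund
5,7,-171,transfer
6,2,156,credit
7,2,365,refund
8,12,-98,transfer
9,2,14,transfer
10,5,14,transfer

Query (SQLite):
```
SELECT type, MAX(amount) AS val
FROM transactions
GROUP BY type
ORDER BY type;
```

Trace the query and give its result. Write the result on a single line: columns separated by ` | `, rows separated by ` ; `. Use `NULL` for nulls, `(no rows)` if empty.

credit | 332 ; refund | 365 ; transfer | 14

Partition transactions by type; compute MAX(amount) within each group.
  credit: ids {1, 6} → MAX(amount)=332
  refund: ids {2, 4, 7} → MAX(amount)=365
  transfer: ids {3, 5, 8, 9, 10} → MAX(amount)=14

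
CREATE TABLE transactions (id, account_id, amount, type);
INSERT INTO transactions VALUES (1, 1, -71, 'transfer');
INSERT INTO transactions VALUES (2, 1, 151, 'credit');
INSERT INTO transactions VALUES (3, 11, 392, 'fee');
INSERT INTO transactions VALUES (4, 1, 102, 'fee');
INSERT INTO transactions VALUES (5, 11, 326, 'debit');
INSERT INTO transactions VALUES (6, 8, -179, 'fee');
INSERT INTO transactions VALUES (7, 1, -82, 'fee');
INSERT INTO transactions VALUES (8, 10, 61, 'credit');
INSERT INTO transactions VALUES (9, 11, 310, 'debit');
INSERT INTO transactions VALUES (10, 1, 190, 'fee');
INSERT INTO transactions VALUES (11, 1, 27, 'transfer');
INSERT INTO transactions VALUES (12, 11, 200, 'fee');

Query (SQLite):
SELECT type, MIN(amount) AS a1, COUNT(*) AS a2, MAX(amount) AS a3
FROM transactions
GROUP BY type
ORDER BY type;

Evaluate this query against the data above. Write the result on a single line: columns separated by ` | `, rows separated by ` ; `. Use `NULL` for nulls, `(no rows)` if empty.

Group transactions by type.
Per group compute: MIN(amount), COUNT(*), MAX(amount).
  credit: ids {2, 8} → MIN(amount)=61, COUNT(*)=2, MAX(amount)=151
  debit: ids {5, 9} → MIN(amount)=310, COUNT(*)=2, MAX(amount)=326
  fee: ids {3, 4, 6, 7, 10, 12} → MIN(amount)=-179, COUNT(*)=6, MAX(amount)=392
  transfer: ids {1, 11} → MIN(amount)=-71, COUNT(*)=2, MAX(amount)=27

credit | 61 | 2 | 151 ; debit | 310 | 2 | 326 ; fee | -179 | 6 | 392 ; transfer | -71 | 2 | 27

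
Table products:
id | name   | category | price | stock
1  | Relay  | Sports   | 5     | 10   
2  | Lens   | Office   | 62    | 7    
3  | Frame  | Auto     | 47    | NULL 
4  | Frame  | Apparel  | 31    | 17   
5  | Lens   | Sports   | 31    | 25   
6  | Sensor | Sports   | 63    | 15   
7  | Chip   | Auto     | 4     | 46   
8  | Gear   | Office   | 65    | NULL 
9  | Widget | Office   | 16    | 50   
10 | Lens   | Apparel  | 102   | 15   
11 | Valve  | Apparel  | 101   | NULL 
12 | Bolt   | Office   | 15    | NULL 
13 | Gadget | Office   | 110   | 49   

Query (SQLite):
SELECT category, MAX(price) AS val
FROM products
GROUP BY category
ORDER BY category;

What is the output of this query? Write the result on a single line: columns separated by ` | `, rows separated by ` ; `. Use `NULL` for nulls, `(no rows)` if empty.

Partition products by category; compute MAX(price) within each group.
  Apparel: ids {4, 10, 11} → MAX(price)=102
  Auto: ids {3, 7} → MAX(price)=47
  Office: ids {2, 8, 9, 12, 13} → MAX(price)=110
  Sports: ids {1, 5, 6} → MAX(price)=63

Apparel | 102 ; Auto | 47 ; Office | 110 ; Sports | 63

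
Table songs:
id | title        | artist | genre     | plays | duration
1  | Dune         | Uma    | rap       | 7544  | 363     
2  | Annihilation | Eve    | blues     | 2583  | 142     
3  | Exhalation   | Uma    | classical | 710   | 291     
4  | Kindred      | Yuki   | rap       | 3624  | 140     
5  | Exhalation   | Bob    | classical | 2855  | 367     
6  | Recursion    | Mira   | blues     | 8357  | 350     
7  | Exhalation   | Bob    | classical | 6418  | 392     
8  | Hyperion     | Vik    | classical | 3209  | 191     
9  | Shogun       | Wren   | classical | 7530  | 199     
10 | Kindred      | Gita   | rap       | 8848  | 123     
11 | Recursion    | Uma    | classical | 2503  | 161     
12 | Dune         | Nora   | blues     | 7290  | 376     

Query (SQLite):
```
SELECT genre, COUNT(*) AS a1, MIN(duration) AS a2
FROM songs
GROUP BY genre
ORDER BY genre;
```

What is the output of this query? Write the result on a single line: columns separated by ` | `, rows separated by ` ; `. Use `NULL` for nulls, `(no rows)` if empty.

blues | 3 | 142 ; classical | 6 | 161 ; rap | 3 | 123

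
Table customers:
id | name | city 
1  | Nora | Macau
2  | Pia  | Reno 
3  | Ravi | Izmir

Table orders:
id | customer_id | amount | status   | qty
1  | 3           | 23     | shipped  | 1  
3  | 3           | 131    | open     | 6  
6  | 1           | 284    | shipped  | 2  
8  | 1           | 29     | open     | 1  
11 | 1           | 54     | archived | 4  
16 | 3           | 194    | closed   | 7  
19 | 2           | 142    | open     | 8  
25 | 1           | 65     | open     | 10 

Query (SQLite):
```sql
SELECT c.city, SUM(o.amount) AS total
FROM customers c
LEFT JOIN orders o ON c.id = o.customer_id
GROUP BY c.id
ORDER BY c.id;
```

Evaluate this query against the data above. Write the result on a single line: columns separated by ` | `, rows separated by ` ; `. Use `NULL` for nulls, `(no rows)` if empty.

LEFT JOIN keeps every customers row; unmatched ones get NULL for orders columns.
Group by customers.id and compute SUM(o.amount). SUM over an all-NULL group is NULL.
  1: ids {6, 8, 11, 25} → SUM(o.amount)=432
  2: ids {19} → SUM(o.amount)=142
  3: ids {1, 3, 16} → SUM(o.amount)=348

Macau | 432 ; Reno | 142 ; Izmir | 348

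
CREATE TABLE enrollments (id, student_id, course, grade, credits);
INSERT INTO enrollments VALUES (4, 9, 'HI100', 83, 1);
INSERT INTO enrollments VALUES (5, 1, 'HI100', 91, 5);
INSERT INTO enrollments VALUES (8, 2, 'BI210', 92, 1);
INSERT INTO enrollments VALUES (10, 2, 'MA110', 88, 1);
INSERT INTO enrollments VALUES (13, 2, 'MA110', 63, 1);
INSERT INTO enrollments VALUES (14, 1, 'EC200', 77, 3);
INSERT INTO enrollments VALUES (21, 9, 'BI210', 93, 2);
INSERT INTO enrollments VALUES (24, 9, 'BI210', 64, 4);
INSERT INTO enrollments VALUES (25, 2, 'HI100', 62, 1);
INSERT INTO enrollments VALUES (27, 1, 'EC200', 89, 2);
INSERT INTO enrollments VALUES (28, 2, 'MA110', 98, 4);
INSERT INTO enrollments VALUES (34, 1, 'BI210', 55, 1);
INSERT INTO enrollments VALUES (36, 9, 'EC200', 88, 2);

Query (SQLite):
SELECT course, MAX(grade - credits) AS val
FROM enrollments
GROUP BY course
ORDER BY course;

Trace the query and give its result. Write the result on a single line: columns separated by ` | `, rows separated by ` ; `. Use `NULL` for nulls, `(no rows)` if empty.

BI210 | 91 ; EC200 | 87 ; HI100 | 86 ; MA110 | 94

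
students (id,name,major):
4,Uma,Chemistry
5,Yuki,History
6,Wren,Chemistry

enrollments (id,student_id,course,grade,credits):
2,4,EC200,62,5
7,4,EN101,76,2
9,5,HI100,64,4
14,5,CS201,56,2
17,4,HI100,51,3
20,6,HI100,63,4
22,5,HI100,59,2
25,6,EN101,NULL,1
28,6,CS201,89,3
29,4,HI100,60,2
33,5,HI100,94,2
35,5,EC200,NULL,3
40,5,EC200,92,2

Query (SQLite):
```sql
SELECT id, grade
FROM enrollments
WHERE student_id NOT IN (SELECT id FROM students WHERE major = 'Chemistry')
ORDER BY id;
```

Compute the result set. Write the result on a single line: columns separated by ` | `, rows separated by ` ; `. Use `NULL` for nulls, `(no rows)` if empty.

9 | 64 ; 14 | 56 ; 22 | 59 ; 33 | 94 ; 35 | NULL ; 40 | 92

Inner query: students.id where major = 'Chemistry'.
Outer: keep enrollments rows whose student_id is not in that set.
Inner query → {4, 6}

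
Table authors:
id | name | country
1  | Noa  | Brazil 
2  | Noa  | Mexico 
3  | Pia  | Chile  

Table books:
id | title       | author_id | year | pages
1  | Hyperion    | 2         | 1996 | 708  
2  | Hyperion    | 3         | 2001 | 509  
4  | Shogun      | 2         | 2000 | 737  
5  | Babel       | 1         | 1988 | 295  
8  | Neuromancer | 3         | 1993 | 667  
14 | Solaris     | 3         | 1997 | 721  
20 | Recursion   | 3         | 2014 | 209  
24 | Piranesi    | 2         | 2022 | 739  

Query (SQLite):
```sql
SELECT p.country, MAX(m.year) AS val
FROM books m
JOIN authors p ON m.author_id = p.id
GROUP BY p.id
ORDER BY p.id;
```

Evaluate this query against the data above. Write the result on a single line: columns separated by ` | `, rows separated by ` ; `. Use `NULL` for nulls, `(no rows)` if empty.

Join each books row to its authors via author_id.
Group joined rows by authors.id; compute MAX(m.year) per group.
  1: ids {5} → MAX(m.year)=1988
  2: ids {1, 4, 24} → MAX(m.year)=2022
  3: ids {2, 8, 14, 20} → MAX(m.year)=2014

Brazil | 1988 ; Mexico | 2022 ; Chile | 2014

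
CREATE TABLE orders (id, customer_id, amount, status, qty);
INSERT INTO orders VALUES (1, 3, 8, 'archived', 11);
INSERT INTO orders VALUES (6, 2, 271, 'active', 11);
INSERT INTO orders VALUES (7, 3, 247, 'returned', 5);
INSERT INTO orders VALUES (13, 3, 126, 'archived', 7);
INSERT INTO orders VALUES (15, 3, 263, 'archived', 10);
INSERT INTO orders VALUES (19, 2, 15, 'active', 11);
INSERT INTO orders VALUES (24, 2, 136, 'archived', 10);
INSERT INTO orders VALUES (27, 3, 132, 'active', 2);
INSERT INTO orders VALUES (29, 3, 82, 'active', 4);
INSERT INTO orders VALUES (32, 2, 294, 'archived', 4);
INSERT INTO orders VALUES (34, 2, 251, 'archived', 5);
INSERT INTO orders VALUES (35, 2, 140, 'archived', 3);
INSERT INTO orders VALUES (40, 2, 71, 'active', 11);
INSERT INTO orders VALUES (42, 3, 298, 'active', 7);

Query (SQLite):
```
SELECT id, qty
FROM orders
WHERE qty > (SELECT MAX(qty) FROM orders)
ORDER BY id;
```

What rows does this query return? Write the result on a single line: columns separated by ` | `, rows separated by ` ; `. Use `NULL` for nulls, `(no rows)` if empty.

(no rows)

Scalar subquery: MAX(qty) over all orders rows = 11.
Keep rows where qty > that value.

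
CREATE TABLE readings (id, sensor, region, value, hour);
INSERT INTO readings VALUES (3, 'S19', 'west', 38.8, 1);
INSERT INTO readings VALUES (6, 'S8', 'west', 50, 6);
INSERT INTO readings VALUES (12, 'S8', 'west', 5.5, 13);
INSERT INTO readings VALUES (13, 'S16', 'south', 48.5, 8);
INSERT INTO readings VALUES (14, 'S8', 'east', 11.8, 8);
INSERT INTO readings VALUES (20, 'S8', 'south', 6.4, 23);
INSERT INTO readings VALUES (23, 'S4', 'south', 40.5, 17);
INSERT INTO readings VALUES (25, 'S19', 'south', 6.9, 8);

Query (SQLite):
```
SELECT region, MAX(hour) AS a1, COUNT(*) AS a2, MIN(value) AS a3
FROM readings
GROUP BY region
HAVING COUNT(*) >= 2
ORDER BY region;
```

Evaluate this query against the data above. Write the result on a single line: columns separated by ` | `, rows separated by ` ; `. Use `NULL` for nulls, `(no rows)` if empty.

south | 23 | 4 | 6.4 ; west | 13 | 3 | 5.5

Group readings by region.
Per group compute: MAX(hour), COUNT(*), MIN(value).
HAVING: drop groups with fewer than 2 rows.
  east: ids {14} → MAX(hour)=8, COUNT(*)=1, MIN(value)=11.8
  south: ids {13, 20, 23, 25} → MAX(hour)=23, COUNT(*)=4, MIN(value)=6.4
  west: ids {3, 6, 12} → MAX(hour)=13, COUNT(*)=3, MIN(value)=5.5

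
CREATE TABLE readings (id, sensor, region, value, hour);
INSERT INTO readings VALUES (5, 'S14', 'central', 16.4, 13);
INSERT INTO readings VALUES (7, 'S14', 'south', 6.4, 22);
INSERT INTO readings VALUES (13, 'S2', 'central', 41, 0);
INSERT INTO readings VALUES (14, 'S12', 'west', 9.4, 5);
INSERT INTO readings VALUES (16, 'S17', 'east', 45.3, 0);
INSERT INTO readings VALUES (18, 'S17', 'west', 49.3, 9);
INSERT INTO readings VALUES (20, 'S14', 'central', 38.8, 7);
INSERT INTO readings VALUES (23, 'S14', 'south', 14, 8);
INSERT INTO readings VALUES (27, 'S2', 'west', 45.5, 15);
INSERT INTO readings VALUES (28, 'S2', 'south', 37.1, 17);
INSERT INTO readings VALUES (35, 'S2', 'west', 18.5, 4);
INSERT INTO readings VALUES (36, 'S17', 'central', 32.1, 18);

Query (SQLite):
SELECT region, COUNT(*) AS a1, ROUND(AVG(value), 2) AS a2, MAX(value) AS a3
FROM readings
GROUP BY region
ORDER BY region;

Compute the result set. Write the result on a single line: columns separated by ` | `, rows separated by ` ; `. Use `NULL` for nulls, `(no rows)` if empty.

Group readings by region.
Per group compute: COUNT(*), ROUND(AVG(value), 2), MAX(value).
  central: ids {5, 13, 20, 36} → COUNT(*)=4, ROUND(AVG(value), 2)=32.08, MAX(value)=41
  east: ids {16} → COUNT(*)=1, ROUND(AVG(value), 2)=45.3, MAX(value)=45.3
  south: ids {7, 23, 28} → COUNT(*)=3, ROUND(AVG(value), 2)=19.17, MAX(value)=37.1
  west: ids {14, 18, 27, 35} → COUNT(*)=4, ROUND(AVG(value), 2)=30.68, MAX(value)=49.3

central | 4 | 32.08 | 41 ; east | 1 | 45.3 | 45.3 ; south | 3 | 19.17 | 37.1 ; west | 4 | 30.68 | 49.3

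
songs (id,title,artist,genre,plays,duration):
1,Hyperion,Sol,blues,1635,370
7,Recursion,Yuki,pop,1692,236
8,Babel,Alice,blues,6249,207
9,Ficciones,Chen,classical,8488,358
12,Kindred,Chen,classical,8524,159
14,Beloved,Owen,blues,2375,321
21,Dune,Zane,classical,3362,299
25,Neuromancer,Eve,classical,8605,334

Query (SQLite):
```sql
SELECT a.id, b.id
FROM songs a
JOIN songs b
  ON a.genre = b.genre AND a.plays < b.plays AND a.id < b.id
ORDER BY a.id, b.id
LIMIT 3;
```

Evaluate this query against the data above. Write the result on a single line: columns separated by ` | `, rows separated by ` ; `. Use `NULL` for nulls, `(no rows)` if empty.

Pairs (a,b) with same genre, a.plays < b.plays, a.id < b.id.
genre groups: blues:{1,8,14} classical:{9,12,21,25} pop:{7}
Ordered by (a.id, b.id); first 3.

1 | 8 ; 1 | 14 ; 9 | 12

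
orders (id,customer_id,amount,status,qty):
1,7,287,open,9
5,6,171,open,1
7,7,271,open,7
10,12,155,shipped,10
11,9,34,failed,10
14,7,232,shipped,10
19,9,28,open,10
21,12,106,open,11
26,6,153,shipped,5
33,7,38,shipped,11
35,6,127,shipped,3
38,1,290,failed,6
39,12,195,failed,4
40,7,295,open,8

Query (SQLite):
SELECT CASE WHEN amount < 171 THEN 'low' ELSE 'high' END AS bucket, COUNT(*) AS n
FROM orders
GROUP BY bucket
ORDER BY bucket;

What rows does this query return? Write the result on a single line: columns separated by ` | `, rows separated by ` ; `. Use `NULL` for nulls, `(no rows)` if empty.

Bucket rows by amount < 171 → 'low' else 'high'; count each bucket.

high | 7 ; low | 7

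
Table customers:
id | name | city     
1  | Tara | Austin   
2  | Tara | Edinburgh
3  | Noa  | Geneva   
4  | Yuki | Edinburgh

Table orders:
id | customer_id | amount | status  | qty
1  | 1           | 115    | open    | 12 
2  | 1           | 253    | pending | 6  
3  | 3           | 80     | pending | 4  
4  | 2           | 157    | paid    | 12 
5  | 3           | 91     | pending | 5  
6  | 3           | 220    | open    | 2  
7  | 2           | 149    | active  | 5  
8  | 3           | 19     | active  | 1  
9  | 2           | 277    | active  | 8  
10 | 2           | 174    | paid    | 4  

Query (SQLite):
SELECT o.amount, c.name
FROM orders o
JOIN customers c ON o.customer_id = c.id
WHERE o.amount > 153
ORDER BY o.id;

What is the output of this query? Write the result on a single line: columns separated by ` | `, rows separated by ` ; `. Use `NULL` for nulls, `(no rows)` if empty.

253 | Tara ; 157 | Tara ; 220 | Noa ; 277 | Tara ; 174 | Tara

Each orders row matches the customers row where customer_id = customers.id.
Then keep rows with o.amount > 153.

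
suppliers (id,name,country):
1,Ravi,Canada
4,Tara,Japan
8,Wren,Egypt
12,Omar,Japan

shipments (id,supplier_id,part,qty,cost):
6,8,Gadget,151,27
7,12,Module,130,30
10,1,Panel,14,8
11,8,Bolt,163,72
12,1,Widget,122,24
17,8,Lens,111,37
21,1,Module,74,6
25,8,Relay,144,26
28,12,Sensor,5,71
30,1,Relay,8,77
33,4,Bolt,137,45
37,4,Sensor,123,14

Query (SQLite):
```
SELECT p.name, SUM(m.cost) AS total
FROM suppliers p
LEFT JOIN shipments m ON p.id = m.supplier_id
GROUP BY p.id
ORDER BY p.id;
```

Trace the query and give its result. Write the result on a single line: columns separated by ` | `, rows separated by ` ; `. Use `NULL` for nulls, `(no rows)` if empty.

LEFT JOIN keeps every suppliers row; unmatched ones get NULL for shipments columns.
Group by suppliers.id and compute SUM(m.cost). SUM over an all-NULL group is NULL.
  1: ids {10, 12, 21, 30} → SUM(m.cost)=115
  4: ids {33, 37} → SUM(m.cost)=59
  8: ids {6, 11, 17, 25} → SUM(m.cost)=162
  12: ids {7, 28} → SUM(m.cost)=101

Ravi | 115 ; Tara | 59 ; Wren | 162 ; Omar | 101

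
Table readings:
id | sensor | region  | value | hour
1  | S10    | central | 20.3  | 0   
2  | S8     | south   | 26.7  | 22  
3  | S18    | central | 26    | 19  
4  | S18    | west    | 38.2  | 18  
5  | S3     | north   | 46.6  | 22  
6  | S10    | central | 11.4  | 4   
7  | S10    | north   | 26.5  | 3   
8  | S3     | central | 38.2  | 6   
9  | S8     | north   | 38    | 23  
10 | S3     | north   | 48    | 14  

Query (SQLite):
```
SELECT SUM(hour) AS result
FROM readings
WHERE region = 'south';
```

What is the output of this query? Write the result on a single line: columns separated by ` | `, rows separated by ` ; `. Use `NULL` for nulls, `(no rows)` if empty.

Rows where region='south' → hour values: [22].
SUM of non-NULL values = 22.

22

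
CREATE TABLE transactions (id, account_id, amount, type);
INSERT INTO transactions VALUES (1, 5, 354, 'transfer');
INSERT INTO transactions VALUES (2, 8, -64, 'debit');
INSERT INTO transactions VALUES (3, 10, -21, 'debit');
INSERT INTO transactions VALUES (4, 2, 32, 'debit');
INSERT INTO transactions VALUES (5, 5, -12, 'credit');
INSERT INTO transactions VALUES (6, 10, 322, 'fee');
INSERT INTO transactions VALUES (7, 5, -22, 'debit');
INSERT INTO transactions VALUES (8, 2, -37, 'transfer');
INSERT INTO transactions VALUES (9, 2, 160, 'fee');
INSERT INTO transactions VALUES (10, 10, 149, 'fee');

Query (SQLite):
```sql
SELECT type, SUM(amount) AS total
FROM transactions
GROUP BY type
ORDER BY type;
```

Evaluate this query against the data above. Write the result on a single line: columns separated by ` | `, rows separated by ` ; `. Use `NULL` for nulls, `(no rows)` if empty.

credit | -12 ; debit | -75 ; fee | 631 ; transfer | 317

Partition transactions by type; compute SUM(amount) within each group.
  credit: ids {5} → SUM(amount)=-12
  debit: ids {2, 3, 4, 7} → SUM(amount)=-75
  fee: ids {6, 9, 10} → SUM(amount)=631
  transfer: ids {1, 8} → SUM(amount)=317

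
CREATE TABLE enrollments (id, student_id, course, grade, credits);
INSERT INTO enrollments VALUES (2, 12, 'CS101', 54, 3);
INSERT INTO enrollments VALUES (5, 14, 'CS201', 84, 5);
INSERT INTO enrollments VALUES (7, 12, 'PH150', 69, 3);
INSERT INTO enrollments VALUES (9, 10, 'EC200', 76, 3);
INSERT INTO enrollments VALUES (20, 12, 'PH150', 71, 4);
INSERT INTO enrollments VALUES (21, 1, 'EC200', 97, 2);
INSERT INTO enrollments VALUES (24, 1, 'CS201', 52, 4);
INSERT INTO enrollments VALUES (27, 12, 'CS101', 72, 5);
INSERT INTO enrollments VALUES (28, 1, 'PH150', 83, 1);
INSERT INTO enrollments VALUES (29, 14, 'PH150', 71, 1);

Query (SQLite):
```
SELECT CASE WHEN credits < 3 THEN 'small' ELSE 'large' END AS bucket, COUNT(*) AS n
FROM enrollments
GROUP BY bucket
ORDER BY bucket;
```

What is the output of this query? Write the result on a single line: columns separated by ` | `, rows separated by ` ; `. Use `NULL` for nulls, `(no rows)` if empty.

Bucket rows by credits < 3 → 'small' else 'large'; count each bucket.

large | 7 ; small | 3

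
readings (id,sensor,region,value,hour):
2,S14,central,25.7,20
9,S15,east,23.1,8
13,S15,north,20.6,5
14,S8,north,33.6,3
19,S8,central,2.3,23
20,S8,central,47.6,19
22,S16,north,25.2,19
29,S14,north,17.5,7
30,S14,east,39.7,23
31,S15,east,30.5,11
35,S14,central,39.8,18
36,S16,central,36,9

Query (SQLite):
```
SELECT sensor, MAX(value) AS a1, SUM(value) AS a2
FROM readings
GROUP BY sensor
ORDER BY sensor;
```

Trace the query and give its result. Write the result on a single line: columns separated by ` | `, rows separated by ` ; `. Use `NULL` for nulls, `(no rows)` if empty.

S14 | 39.8 | 122.7 ; S15 | 30.5 | 74.2 ; S16 | 36 | 61.2 ; S8 | 47.6 | 83.5

Group readings by sensor.
Per group compute: MAX(value), SUM(value).
  S14: ids {2, 29, 30, 35} → MAX(value)=39.8, SUM(value)=122.7
  S15: ids {9, 13, 31} → MAX(value)=30.5, SUM(value)=74.2
  S16: ids {22, 36} → MAX(value)=36, SUM(value)=61.2
  S8: ids {14, 19, 20} → MAX(value)=47.6, SUM(value)=83.5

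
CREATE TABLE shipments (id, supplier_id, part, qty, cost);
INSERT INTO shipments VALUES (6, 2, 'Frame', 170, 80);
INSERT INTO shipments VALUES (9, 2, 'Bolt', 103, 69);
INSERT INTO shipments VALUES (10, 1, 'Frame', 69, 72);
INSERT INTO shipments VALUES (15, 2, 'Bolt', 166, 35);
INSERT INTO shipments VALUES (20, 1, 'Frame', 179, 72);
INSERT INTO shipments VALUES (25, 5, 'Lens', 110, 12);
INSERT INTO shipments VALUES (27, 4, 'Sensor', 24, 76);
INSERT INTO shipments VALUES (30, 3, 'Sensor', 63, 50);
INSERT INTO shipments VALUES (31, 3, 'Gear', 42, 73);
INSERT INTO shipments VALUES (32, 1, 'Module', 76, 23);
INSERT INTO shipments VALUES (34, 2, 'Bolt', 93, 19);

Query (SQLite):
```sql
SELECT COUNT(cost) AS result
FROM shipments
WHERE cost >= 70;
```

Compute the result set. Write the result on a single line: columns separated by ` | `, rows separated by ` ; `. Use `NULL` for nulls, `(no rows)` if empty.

5

Rows where cost >= 70 → cost values: [80, 72, 72, 76, 73].
COUNT(cost) counts non-NULL values → 5.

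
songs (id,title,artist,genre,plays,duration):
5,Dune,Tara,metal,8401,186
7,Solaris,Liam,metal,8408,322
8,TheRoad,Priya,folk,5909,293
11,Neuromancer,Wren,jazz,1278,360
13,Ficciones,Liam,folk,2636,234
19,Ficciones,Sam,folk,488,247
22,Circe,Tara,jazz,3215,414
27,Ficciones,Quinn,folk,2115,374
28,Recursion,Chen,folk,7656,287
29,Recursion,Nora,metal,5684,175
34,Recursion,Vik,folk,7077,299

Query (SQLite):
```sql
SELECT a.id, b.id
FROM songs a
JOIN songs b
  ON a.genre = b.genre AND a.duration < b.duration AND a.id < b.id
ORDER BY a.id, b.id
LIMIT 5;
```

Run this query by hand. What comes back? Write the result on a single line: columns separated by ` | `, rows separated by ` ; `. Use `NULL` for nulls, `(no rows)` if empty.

5 | 7 ; 8 | 27 ; 8 | 34 ; 11 | 22 ; 13 | 19

Pairs (a,b) with same genre, a.duration < b.duration, a.id < b.id.
genre groups: folk:{8,13,19,27,28,34} jazz:{11,22} metal:{5,7,29}
Ordered by (a.id, b.id); first 5.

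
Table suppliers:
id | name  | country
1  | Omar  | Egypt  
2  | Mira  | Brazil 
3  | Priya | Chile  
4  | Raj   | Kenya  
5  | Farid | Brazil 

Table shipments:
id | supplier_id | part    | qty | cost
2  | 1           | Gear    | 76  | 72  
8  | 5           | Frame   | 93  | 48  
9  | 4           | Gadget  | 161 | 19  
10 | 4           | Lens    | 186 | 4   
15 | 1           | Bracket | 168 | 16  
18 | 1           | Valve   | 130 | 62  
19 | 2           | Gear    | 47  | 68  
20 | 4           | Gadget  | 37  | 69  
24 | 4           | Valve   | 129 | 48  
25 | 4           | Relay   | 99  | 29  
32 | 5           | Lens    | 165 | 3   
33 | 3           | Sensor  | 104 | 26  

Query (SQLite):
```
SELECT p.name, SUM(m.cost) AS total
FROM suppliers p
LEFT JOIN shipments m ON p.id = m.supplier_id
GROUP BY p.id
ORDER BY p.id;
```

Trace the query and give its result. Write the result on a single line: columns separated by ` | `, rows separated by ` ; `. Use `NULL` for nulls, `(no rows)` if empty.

LEFT JOIN keeps every suppliers row; unmatched ones get NULL for shipments columns.
Group by suppliers.id and compute SUM(m.cost). SUM over an all-NULL group is NULL.
  1: ids {2, 15, 18} → SUM(m.cost)=150
  2: ids {19} → SUM(m.cost)=68
  3: ids {33} → SUM(m.cost)=26
  4: ids {9, 10, 20, 24, 25} → SUM(m.cost)=169
  5: ids {8, 32} → SUM(m.cost)=51

Omar | 150 ; Mira | 68 ; Priya | 26 ; Raj | 169 ; Farid | 51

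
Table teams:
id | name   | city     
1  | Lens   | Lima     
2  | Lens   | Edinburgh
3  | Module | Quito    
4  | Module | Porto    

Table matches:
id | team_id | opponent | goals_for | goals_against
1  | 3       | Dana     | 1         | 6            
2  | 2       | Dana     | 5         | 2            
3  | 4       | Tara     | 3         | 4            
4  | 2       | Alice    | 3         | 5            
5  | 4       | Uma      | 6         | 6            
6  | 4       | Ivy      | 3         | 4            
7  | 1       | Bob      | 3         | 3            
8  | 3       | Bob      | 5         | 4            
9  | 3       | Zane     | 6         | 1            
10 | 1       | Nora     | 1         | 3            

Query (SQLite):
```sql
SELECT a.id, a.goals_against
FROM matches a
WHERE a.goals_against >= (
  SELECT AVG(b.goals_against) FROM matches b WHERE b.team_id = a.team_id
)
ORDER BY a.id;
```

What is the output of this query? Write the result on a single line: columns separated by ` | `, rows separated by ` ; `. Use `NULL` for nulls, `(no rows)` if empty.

For each matches row a, compute AVG(goals_against) over rows sharing a.team_id.
Keep row a if a.goals_against >= that per-group AVG.
  team_id=1: AVG(goals_against) = 3.0
  team_id=2: AVG(goals_against) = 3.5
  team_id=3: AVG(goals_against) = 3.666667
  team_id=4: AVG(goals_against) = 4.666667

1 | 6 ; 4 | 5 ; 5 | 6 ; 7 | 3 ; 8 | 4 ; 10 | 3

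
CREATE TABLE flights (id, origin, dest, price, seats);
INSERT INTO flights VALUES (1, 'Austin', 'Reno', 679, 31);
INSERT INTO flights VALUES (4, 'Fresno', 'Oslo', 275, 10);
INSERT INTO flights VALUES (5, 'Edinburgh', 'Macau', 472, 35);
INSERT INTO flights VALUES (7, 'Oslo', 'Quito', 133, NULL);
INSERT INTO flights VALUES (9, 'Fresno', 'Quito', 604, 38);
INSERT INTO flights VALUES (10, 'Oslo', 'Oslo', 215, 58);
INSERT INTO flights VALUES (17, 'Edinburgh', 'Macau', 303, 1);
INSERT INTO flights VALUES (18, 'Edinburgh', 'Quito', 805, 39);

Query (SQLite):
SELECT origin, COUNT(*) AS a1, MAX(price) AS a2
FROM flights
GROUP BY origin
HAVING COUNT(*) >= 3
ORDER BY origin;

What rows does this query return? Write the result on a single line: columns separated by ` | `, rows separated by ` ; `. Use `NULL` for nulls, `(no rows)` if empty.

Edinburgh | 3 | 805

Group flights by origin.
Per group compute: COUNT(*), MAX(price).
HAVING: drop groups with fewer than 3 rows.
  Austin: ids {1} → COUNT(*)=1, MAX(price)=679
  Edinburgh: ids {5, 17, 18} → COUNT(*)=3, MAX(price)=805
  Fresno: ids {4, 9} → COUNT(*)=2, MAX(price)=604
  Oslo: ids {7, 10} → COUNT(*)=2, MAX(price)=215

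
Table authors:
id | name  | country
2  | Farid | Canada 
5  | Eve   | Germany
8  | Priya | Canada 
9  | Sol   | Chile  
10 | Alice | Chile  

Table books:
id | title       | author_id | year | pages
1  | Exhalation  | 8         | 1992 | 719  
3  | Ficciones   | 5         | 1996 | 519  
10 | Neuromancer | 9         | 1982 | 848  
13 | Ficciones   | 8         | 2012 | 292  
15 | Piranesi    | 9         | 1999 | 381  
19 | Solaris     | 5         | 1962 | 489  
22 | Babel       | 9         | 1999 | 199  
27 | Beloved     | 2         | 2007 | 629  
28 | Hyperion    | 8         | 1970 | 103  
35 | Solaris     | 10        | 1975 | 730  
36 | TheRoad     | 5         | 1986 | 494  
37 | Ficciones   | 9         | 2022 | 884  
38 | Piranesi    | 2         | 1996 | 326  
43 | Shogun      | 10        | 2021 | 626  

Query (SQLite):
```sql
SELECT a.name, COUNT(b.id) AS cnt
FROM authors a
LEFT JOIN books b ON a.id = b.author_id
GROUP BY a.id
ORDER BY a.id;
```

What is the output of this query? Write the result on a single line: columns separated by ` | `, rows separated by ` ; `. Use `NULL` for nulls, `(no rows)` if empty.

Farid | 2 ; Eve | 3 ; Priya | 3 ; Sol | 4 ; Alice | 2

LEFT JOIN keeps every authors row; unmatched ones get NULL for books columns.
Group by authors.id and compute COUNT(b.id). COUNT(col) of an all-NULL group is 0.
  2: ids {27, 38} → COUNT(b.id)=2
  5: ids {3, 19, 36} → COUNT(b.id)=3
  8: ids {1, 13, 28} → COUNT(b.id)=3
  9: ids {10, 15, 22, 37} → COUNT(b.id)=4
  10: ids {35, 43} → COUNT(b.id)=2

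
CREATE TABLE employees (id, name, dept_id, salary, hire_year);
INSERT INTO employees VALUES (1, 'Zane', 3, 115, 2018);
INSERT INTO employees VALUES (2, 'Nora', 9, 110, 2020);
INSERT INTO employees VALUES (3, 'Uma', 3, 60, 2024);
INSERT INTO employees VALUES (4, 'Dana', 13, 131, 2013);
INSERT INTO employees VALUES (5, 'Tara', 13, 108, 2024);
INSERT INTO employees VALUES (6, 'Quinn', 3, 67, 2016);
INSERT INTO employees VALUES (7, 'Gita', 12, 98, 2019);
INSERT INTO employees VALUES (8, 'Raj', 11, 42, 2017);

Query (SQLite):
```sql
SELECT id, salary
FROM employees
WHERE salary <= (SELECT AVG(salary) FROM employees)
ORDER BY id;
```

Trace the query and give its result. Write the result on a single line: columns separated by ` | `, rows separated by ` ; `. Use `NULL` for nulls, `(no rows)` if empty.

3 | 60 ; 6 | 67 ; 8 | 42

Scalar subquery: AVG(salary) over all employees rows = 91.375.
Keep rows where salary <= that value.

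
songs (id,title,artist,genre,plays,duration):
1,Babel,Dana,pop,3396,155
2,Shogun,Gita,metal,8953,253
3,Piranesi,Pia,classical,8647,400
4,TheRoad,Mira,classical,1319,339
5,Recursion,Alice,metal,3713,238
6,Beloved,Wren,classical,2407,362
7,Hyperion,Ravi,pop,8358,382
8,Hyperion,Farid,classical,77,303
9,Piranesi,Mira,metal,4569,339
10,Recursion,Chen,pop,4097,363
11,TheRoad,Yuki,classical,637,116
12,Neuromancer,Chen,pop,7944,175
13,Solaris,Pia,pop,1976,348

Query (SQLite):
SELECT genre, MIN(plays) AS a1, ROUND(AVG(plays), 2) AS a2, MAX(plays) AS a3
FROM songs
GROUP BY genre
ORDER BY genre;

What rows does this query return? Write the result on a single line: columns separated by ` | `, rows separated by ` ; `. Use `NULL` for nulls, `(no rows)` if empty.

classical | 77 | 2617.4 | 8647 ; metal | 3713 | 5745 | 8953 ; pop | 1976 | 5154.2 | 8358

Group songs by genre.
Per group compute: MIN(plays), ROUND(AVG(plays), 2), MAX(plays).
  classical: ids {3, 4, 6, 8, 11} → MIN(plays)=77, ROUND(AVG(plays), 2)=2617.4, MAX(plays)=8647
  metal: ids {2, 5, 9} → MIN(plays)=3713, ROUND(AVG(plays), 2)=5745, MAX(plays)=8953
  pop: ids {1, 7, 10, 12, 13} → MIN(plays)=1976, ROUND(AVG(plays), 2)=5154.2, MAX(plays)=8358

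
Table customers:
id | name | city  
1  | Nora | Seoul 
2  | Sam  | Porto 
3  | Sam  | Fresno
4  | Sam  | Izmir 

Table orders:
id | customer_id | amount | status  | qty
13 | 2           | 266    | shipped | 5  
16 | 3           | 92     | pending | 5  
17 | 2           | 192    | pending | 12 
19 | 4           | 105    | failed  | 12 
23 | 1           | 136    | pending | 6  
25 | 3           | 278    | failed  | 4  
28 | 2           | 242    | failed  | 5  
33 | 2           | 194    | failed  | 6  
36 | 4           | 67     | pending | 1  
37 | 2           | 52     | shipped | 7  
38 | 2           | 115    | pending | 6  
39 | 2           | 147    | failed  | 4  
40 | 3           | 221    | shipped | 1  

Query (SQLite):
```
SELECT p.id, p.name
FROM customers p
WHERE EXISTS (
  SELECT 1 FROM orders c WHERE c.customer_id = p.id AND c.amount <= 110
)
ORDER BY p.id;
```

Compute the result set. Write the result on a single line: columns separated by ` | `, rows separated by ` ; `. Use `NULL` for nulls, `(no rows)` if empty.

2 | Sam ; 3 | Sam ; 4 | Sam

For each customers row, check whether any orders with matching customer_id has amount <= 110.
Keep rows where that is true.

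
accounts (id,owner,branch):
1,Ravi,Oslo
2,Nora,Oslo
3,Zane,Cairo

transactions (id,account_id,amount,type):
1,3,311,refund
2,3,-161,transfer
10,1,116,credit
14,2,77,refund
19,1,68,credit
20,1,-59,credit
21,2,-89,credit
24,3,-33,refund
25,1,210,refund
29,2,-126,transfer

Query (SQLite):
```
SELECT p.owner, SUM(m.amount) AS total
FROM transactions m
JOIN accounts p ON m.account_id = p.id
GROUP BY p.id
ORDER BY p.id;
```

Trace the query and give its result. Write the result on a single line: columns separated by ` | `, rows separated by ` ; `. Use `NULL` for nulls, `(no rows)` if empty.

Ravi | 335 ; Nora | -138 ; Zane | 117

Join each transactions row to its accounts via account_id.
Group joined rows by accounts.id; compute SUM(m.amount) per group.
  1: ids {10, 19, 20, 25} → SUM(m.amount)=335
  2: ids {14, 21, 29} → SUM(m.amount)=-138
  3: ids {1, 2, 24} → SUM(m.amount)=117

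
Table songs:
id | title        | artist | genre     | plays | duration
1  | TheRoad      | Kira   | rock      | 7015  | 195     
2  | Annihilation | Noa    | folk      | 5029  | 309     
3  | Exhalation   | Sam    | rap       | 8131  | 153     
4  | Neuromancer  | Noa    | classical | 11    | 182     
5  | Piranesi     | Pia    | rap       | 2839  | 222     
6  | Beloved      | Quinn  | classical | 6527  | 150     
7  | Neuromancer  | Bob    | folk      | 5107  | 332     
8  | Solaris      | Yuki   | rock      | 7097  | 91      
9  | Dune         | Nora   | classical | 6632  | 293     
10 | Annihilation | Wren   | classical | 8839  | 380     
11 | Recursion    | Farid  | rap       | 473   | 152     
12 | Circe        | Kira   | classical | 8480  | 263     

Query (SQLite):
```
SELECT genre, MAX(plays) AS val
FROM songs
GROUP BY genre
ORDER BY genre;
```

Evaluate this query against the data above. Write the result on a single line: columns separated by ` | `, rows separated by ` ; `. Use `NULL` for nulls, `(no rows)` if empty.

Partition songs by genre; compute MAX(plays) within each group.
  classical: ids {4, 6, 9, 10, 12} → MAX(plays)=8839
  folk: ids {2, 7} → MAX(plays)=5107
  rap: ids {3, 5, 11} → MAX(plays)=8131
  rock: ids {1, 8} → MAX(plays)=7097

classical | 8839 ; folk | 5107 ; rap | 8131 ; rock | 7097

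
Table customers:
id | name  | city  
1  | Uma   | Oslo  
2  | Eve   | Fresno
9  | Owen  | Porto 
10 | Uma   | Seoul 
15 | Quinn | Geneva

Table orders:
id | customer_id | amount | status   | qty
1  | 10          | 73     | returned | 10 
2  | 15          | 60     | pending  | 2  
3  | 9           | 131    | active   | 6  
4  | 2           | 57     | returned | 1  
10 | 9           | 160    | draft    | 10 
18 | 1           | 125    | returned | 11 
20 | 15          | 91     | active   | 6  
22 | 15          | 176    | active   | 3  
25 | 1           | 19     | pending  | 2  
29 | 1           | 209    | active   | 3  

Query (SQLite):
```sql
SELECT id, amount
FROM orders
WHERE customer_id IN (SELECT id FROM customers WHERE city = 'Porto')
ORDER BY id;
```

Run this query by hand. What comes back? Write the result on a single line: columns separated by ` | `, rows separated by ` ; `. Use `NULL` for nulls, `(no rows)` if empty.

Inner query: customers.id where city = 'Porto'.
Outer: keep orders rows whose customer_id is in that set.
Inner query → {9}

3 | 131 ; 10 | 160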